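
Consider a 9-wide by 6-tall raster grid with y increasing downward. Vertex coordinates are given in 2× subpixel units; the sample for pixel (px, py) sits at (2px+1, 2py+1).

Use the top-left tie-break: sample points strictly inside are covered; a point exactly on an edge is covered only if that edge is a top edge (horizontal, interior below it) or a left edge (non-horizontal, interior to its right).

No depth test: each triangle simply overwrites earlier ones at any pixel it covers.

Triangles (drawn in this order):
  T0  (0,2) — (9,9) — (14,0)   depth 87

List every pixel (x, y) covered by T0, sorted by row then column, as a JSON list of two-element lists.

T0:
  2·area = 116  (B↔C swapped to make it positive)
  edge (0, 2)→(14, 0): d=(14,-2) top-left  bias=+0
  edge (14, 0)→(9, 9): d=(-5,9) right/bottom  bias=-1
  edge (9, 9)→(0, 2): d=(-9,-7) top-left  bias=+0
    (3,0)@(7, 1): e=[0,58,58] → #  [on edge]
    (4,0)@(9, 1): e=[4,40,72] → #
    (5,0)@(11, 1): e=[8,22,86] → #
    (6,0)@(13, 1): e=[12,4,100] → #
    (7,0)@(15, 1): e=[16,-14,114] → ·
    (1,1)@(3, 3): e=[20,84,12] → #
    (2,1)@(5, 3): e=[24,66,26] → #
    (6,1)@(13, 3): e=[40,-6,82] → ·
    (1,2)@(3, 5): e=[48,74,-6] → ·
    (2,2)@(5, 5): e=[52,56,8] → #
    (6,2)@(13, 5): e=[68,-16,64] → ·
    (2,3)@(5, 7): e=[80,46,-10] → ·
    (4,4)@(9, 9): e=[116,0,0] → ·  [on edge]
  covered (15 px):
    · · · # # # # · ·
    · # # # # # · · ·
    · · # # # # · · ·
    · · · # # · · · ·
    · · · · · · · · ·
    · · · · · · · · ·

Answer: [[3,0],[4,0],[5,0],[6,0],[1,1],[2,1],[3,1],[4,1],[5,1],[2,2],[3,2],[4,2],[5,2],[3,3],[4,3]]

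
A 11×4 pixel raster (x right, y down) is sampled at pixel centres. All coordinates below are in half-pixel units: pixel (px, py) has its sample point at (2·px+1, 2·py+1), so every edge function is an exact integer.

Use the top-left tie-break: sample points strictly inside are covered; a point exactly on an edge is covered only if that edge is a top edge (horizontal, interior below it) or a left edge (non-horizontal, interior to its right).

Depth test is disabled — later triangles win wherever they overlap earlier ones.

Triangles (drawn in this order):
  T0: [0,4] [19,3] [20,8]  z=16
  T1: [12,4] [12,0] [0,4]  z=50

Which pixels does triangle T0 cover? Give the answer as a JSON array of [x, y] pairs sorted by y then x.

T0:
  2·area = 96
  edge (0, 4)→(19, 3): d=(19,-1) top-left  bias=+0
  edge (19, 3)→(20, 8): d=(1,5) right/bottom  bias=-1
  edge (20, 8)→(0, 4): d=(-20,-4) top-left  bias=+0
    (9,1)@(19, 3): e=[0,0,96] → .  [on edge]
    (2,2)@(5, 5): e=[24,72,0] → X  [on edge]
    (3,2)@(7, 5): e=[26,62,8] → X
    (4,2)@(9, 5): e=[28,52,16] → X
    (5,2)@(11, 5): e=[30,42,24] → X
    (6,2)@(13, 5): e=[32,32,32] → X
    (7,2)@(15, 5): e=[34,22,40] → X
    (8,2)@(17, 5): e=[36,12,48] → X
    (9,2)@(19, 5): e=[38,2,56] → X
    (10,2)@(21, 5): e=[40,-8,64] → .
    (2,3)@(5, 7): e=[62,74,-40] → .
    (3,3)@(7, 7): e=[64,64,-32] → .
    (7,3)@(15, 7): e=[72,24,0] → X  [on edge]
  covered (11 px):
    . . . . . . . . . . .
    . . . . . . . . . . .
    . . X X X X X X X X .
    . . . . . . . X X X .
T1:
  2·area = 48  (B↔C swapped to make it positive)
  edge (12, 4)→(0, 4): d=(-12,0) right/bottom  bias=-1
  edge (0, 4)→(12, 0): d=(12,-4) top-left  bias=+0
  edge (12, 0)→(12, 4): d=(0,4) right/bottom  bias=-1
    (4,0)@(9, 1): e=[36,0,12] → X  [on edge]
    (5,0)@(11, 1): e=[36,8,4] → X
    (6,0)@(13, 1): e=[36,16,-4] → .
    (1,1)@(3, 3): e=[12,0,36] → X  [on edge]
    (2,1)@(5, 3): e=[12,8,28] → X
    (3,1)@(7, 3): e=[12,16,20] → X
    (6,1)@(13, 3): e=[12,40,-4] → .
    (1,2)@(3, 5): e=[-12,24,36] → .
    (2,2)@(5, 5): e=[-12,32,28] → .
    (3,2)@(7, 5): e=[-12,40,20] → .
    (4,2)@(9, 5): e=[-12,48,12] → .
    (5,2)@(11, 5): e=[-12,56,4] → .
  covered (7 px):
    . . . . X X . . . . .
    . X X X X X . . . . .
    . . . . . . . . . . .
    . . . . . . . . . . .

Result: [[2,2],[3,2],[4,2],[5,2],[6,2],[7,2],[8,2],[9,2],[7,3],[8,3],[9,3]]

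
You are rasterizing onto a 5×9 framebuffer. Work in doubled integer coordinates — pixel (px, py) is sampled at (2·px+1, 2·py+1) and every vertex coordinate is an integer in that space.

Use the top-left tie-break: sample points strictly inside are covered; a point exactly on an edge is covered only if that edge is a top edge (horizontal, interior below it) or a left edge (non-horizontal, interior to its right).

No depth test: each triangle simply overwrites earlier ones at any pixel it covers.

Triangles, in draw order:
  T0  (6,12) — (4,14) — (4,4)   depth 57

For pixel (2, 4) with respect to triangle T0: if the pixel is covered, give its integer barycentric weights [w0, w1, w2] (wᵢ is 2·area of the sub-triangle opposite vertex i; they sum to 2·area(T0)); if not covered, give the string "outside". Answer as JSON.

T0:
  2·area = 20
  edge (6, 12)→(4, 14): d=(-2,2) right/bottom  bias=-1
  edge (4, 14)→(4, 4): d=(0,-10) top-left  bias=+0
  edge (4, 4)→(6, 12): d=(2,8) right/bottom  bias=-1
    (2,4)@(5, 9): e=[8,10,2] → #
    (3,4)@(7, 9): e=[4,30,-14] → ·
    (4,4)@(9, 9): e=[0,50,-30] → ·  [on edge]
    (2,5)@(5, 11): e=[4,10,6] → #
    (3,5)@(7, 11): e=[0,30,-10] → ·  [on edge]
    (2,6)@(5, 13): e=[0,10,10] → ·  [on edge]
    (1,7)@(3, 15): e=[0,-10,30] → ·  [on edge]
    (0,8)@(1, 17): e=[0,-30,50] → ·  [on edge]
  covered (2 px):
    · · · · ·
    · · · · ·
    · · · · ·
    · · · · ·
    · · # · ·
    · · # · ·
    · · · · ·
    · · · · ·
    · · · · ·

Answer: [10,2,8]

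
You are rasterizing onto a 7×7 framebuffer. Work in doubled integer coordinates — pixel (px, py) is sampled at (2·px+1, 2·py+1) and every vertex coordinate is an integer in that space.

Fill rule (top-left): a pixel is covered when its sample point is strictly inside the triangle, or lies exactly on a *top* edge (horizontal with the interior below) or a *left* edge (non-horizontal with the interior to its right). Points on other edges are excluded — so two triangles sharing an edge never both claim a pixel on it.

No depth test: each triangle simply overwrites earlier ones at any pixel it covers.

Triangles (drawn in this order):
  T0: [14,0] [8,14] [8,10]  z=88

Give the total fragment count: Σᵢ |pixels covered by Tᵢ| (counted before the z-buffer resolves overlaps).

T0:
  2·area = 24
  edge (14, 0)→(8, 14): d=(-6,14) right/bottom  bias=-1
  edge (8, 14)→(8, 10): d=(0,-4) top-left  bias=+0
  edge (8, 10)→(14, 0): d=(6,-10) top-left  bias=+0
    (5,2)@(11, 5): e=[12,12,0] → █  [on edge]
    (6,2)@(13, 5): e=[-16,20,20] → ·
    (5,3)@(11, 7): e=[0,12,12] → ·  [on edge]
    (4,4)@(9, 9): e=[16,4,4] → █
    (5,4)@(11, 9): e=[-12,12,24] → ·
    (4,5)@(9, 11): e=[4,4,16] → █
    (5,5)@(11, 11): e=[-24,12,36] → ·
    (4,6)@(9, 13): e=[-8,4,28] → ·
  covered (3 px):
    · · · · · · ·
    · · · · · · ·
    · · · · · █ ·
    · · · · · · ·
    · · · · █ · ·
    · · · · █ · ·
    · · · · · · ·

Result: 3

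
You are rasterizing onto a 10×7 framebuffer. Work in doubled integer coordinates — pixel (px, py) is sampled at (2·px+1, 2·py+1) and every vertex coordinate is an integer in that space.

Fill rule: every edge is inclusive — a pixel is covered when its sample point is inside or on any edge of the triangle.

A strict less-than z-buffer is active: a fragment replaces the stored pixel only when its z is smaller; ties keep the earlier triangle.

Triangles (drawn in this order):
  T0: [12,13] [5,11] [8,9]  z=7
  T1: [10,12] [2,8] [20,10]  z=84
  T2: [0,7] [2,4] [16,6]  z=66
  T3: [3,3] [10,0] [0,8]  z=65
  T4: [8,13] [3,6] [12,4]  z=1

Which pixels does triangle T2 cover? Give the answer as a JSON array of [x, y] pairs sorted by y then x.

T0:
  2·area = 20
  edge (12, 13)→(5, 11): d=(-7,-2) inclusive
  edge (5, 11)→(8, 9): d=(3,-2) inclusive
  edge (8, 9)→(12, 13): d=(4,4) inclusive
    (8,1)@(17, 3): e=[80,0,-60] → ·  [on edge]
    (5,3)@(11, 7): e=[40,0,-20] → ·  [on edge]
    (2,5)@(5, 11): e=[0,0,20] → #  [on edge]
    (3,5)@(7, 11): e=[4,4,12] → #
    (4,5)@(9, 11): e=[8,8,4] → #
    (5,5)@(11, 11): e=[12,12,-4] → ·
    (2,6)@(5, 13): e=[-14,6,28] → ·
    (3,6)@(7, 13): e=[-10,10,20] → ·
    (4,6)@(9, 13): e=[-6,14,12] → ·
  covered (3 px):
    · · · · · · · · · ·
    · · · · · · · · · ·
    · · · · · · · · · ·
    · · · · · · · · · ·
    · · · · · · · · · ·
    · · # # # · · · · ·
    · · · · · · · · · ·
T1:
  2·area = 56
  edge (10, 12)→(2, 8): d=(-8,-4) inclusive
  edge (2, 8)→(20, 10): d=(18,2) inclusive
  edge (20, 10)→(10, 12): d=(-10,2) inclusive
    (2,4)@(5, 9): e=[4,12,40] → #
    (3,4)@(7, 9): e=[12,8,36] → #
    (4,4)@(9, 9): e=[20,4,32] → #
    (5,4)@(11, 9): e=[28,0,28] → #  [on edge]
    (6,4)@(13, 9): e=[36,-4,24] → ·
    (2,5)@(5, 11): e=[-12,48,20] → ·
    (3,5)@(7, 11): e=[-4,44,16] → ·
    (4,5)@(9, 11): e=[4,40,12] → #
    (6,5)@(13, 11): e=[20,32,4] → #
    (7,5)@(15, 11): e=[28,28,0] → #  [on edge]
    (8,5)@(17, 11): e=[36,24,-4] → ·
    (2,6)@(5, 13): e=[-28,84,0] → ·  [on edge]
  covered (8 px):
    · · · · · · · · · ·
    · · · · · · · · · ·
    · · · · · · · · · ·
    · · · · · · · · · ·
    · · # # # # · · · ·
    · · · · # # # # · ·
    · · · · · · · · · ·
T2:
  2·area = 46
  edge (0, 7)→(2, 4): d=(2,-3) inclusive
  edge (2, 4)→(16, 6): d=(14,2) inclusive
  edge (16, 6)→(0, 7): d=(-16,1) inclusive
    (1,2)@(3, 5): e=[5,12,29] → #
    (2,2)@(5, 5): e=[11,8,27] → #
    (3,2)@(7, 5): e=[17,4,25] → #
    (4,2)@(9, 5): e=[23,0,23] → #  [on edge]
    (5,2)@(11, 5): e=[29,-4,21] → ·
    (1,3)@(3, 7): e=[9,40,-3] → ·
    (2,3)@(5, 7): e=[15,36,-5] → ·
    (3,3)@(7, 7): e=[21,32,-7] → ·
    (4,3)@(9, 7): e=[27,28,-9] → ·
  covered (4 px):
    · · · · · · · · · ·
    · · · · · · · · · ·
    · # # # # · · · · ·
    · · · · · · · · · ·
    · · · · · · · · · ·
    · · · · · · · · · ·
    · · · · · · · · · ·
T3:
  2·area = 26
  edge (3, 3)→(10, 0): d=(7,-3) inclusive
  edge (10, 0)→(0, 8): d=(-10,8) inclusive
  edge (0, 8)→(3, 3): d=(3,-5) inclusive
    (1,1)@(3, 3): e=[0,26,0] → #  [on edge]
    (2,1)@(5, 3): e=[6,10,10] → #
    (3,1)@(7, 3): e=[12,-6,20] → ·
    (1,2)@(3, 5): e=[14,6,6] → #
    (2,2)@(5, 5): e=[20,-10,16] → ·
    (0,3)@(1, 7): e=[22,2,2] → #
    (1,3)@(3, 7): e=[28,-14,12] → ·
    (0,4)@(1, 9): e=[36,-18,8] → ·
  covered (4 px):
    · · · · · · · · · ·
    · # # · · · · · · ·
    · # · · · · · · · ·
    # · · · · · · · · ·
    · · · · · · · · · ·
    · · · · · · · · · ·
    · · · · · · · · · ·
T4:
  2·area = 73
  edge (8, 13)→(3, 6): d=(-5,-7) inclusive
  edge (3, 6)→(12, 4): d=(9,-2) inclusive
  edge (12, 4)→(8, 13): d=(-4,9) inclusive
    (4,2)@(9, 5): e=[47,3,23] → #
    (5,2)@(11, 5): e=[61,7,5] → #
    (6,2)@(13, 5): e=[75,11,-13] → ·
    (2,3)@(5, 7): e=[9,13,51] → #
    (3,3)@(7, 7): e=[23,17,33] → #
    (5,3)@(11, 7): e=[51,25,-3] → ·
    (2,4)@(5, 9): e=[-1,31,43] → ·
    (3,4)@(7, 9): e=[13,35,25] → #
    (5,4)@(11, 9): e=[41,43,-11] → ·
    (3,5)@(7, 11): e=[3,53,17] → #
    (4,5)@(9, 11): e=[17,57,-1] → ·
    (3,6)@(7, 13): e=[-7,71,9] → ·
  covered (8 px):
    · · · · · · · · · ·
    · · · · · · · · · ·
    · · · · # # · · · ·
    · · # # # · · · · ·
    · · · # # · · · · ·
    · · · # · · · · · ·
    · · · · · · · · · ·

Result: [[1,2],[2,2],[3,2],[4,2]]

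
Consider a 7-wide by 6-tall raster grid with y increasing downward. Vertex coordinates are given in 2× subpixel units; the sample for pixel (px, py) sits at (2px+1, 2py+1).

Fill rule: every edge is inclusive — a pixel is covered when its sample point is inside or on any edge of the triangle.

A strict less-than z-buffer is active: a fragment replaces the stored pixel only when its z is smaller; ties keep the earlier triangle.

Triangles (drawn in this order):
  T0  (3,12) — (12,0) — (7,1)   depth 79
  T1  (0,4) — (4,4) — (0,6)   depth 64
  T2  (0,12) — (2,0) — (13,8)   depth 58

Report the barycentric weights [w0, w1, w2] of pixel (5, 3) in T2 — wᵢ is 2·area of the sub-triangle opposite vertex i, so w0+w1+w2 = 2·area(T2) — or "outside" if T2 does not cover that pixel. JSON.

T0:
  2·area = 51  (B↔C swapped to make it positive)
  edge (3, 12)→(7, 1): d=(4,-11) inclusive
  edge (7, 1)→(12, 0): d=(5,-1) inclusive
  edge (12, 0)→(3, 12): d=(-9,12) inclusive
    (3,0)@(7, 1): e=[0,0,51] → █  [on edge]
    (4,0)@(9, 1): e=[22,2,27] → █
    (5,0)@(11, 1): e=[44,4,3] → █
    (6,0)@(13, 1): e=[66,6,-21] → ·
    (3,1)@(7, 3): e=[8,10,33] → █
    (5,1)@(11, 3): e=[52,14,-15] → ·
    (3,2)@(7, 5): e=[16,20,15] → █
    (4,2)@(9, 5): e=[38,22,-9] → ·
    (2,3)@(5, 7): e=[2,28,21] → █
    (3,3)@(7, 7): e=[24,30,-3] → ·
    (2,4)@(5, 9): e=[10,38,3] → █
    (3,4)@(7, 9): e=[32,40,-21] → ·
  covered (8 px):
    · · · █ █ █ ·
    · · · █ █ · ·
    · · · █ · · ·
    · · █ · · · ·
    · · █ · · · ·
    · · · · · · ·
T1:
  2·area = 8
  edge (0, 4)→(4, 4): d=(4,0) inclusive
  edge (4, 4)→(0, 6): d=(-4,2) inclusive
  edge (0, 6)→(0, 4): d=(0,-2) inclusive
    (0,2)@(1, 5): e=[4,2,2] → █
    (1,2)@(3, 5): e=[4,-2,6] → ·
    (0,3)@(1, 7): e=[12,-6,2] → ·
  covered (1 px):
    · · · · · · ·
    · · · · · · ·
    █ · · · · · ·
    · · · · · · ·
    · · · · · · ·
    · · · · · · ·
T2:
  2·area = 148
  edge (0, 12)→(2, 0): d=(2,-12) inclusive
  edge (2, 0)→(13, 8): d=(11,8) inclusive
  edge (13, 8)→(0, 12): d=(-13,4) inclusive
    (1,0)@(3, 1): e=[14,3,131] → █
    (2,0)@(5, 1): e=[38,-13,123] → ·
    (1,1)@(3, 3): e=[18,25,105] → █
    (2,1)@(5, 3): e=[42,9,97] → █
    (3,1)@(7, 3): e=[66,-7,89] → ·
    (1,2)@(3, 5): e=[22,47,79] → █
    (3,2)@(7, 5): e=[70,15,63] → █
    (4,2)@(9, 5): e=[94,-1,55] → ·
    (0,3)@(1, 7): e=[2,85,61] → █
    (4,3)@(9, 7): e=[98,21,29] → █
    (5,3)@(11, 7): e=[122,5,21] → █
    (6,3)@(13, 7): e=[146,-11,13] → ·
  covered (19 px):
    · █ · · · · ·
    · █ █ · · · ·
    · █ █ █ · · ·
    █ █ █ █ █ █ ·
    █ █ █ █ █ · ·
    █ █ · · · · ·

Answer: [5,21,122]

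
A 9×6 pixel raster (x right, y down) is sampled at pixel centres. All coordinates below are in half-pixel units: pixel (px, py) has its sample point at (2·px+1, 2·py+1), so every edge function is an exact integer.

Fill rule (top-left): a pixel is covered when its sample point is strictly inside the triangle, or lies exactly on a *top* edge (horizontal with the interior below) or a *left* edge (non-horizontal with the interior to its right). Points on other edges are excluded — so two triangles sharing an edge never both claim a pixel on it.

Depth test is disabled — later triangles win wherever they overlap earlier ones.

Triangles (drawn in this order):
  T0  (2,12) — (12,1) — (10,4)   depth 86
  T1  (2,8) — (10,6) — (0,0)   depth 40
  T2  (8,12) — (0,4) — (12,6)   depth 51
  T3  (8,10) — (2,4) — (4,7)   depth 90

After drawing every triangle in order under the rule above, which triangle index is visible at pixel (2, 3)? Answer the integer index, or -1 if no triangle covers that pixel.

T0:
  2·area = 8
  edge (2, 12)→(12, 1): d=(10,-11) top-left  bias=+0
  edge (12, 1)→(10, 4): d=(-2,3) right/bottom  bias=-1
  edge (10, 4)→(2, 12): d=(-8,8) right/bottom  bias=-1
    (6,0)@(13, 1): e=[11,-3,0] → ·  [on edge]
    (5,1)@(11, 3): e=[9,-1,0] → ·  [on edge]
    (4,2)@(9, 5): e=[7,1,0] → ·  [on edge]
    (3,3)@(7, 7): e=[5,3,0] → ·  [on edge]
    (2,4)@(5, 9): e=[3,5,0] → ·  [on edge]
    (1,5)@(3, 11): e=[1,7,0] → ·  [on edge]
  covered (0 px):
    · · · · · · · · ·
    · · · · · · · · ·
    · · · · · · · · ·
    · · · · · · · · ·
    · · · · · · · · ·
    · · · · · · · · ·
T1:
  2·area = 68  (B↔C swapped to make it positive)
  edge (2, 8)→(0, 0): d=(-2,-8) top-left  bias=+0
  edge (0, 0)→(10, 6): d=(10,6) right/bottom  bias=-1
  edge (10, 6)→(2, 8): d=(-8,2) right/bottom  bias=-1
    (0,0)@(1, 1): e=[6,4,58] → █
    (1,0)@(3, 1): e=[22,-8,54] → ·
    (0,1)@(1, 3): e=[2,24,42] → █
    (1,1)@(3, 3): e=[18,12,38] → █
    (2,1)@(5, 3): e=[34,0,34] → ·  [on edge]
    (0,2)@(1, 5): e=[-2,44,26] → ·
    (1,2)@(3, 5): e=[14,32,22] → █
    (2,2)@(5, 5): e=[30,20,18] → █
    (3,2)@(7, 5): e=[46,8,14] → █
    (4,2)@(9, 5): e=[62,-4,10] → ·
    (1,3)@(3, 7): e=[10,52,6] → █
    (3,3)@(7, 7): e=[42,28,-2] → ·
    (7,4)@(15, 9): e=[102,0,-34] → ·  [on edge]
  covered (8 px):
    █ · · · · · · · ·
    █ █ · · · · · · ·
    · █ █ █ · · · · ·
    · █ █ · · · · · ·
    · · · · · · · · ·
    · · · · · · · · ·
T2:
  2·area = 80
  edge (8, 12)→(0, 4): d=(-8,-8) top-left  bias=+0
  edge (0, 4)→(12, 6): d=(12,2) right/bottom  bias=-1
  edge (12, 6)→(8, 12): d=(-4,6) right/bottom  bias=-1
    (0,2)@(1, 5): e=[0,10,70] → █  [on edge]
    (1,2)@(3, 5): e=[16,6,58] → █
    (2,2)@(5, 5): e=[32,2,46] → █
    (3,2)@(7, 5): e=[48,-2,34] → ·
    (0,3)@(1, 7): e=[-16,34,62] → ·
    (1,3)@(3, 7): e=[0,30,50] → █  [on edge]
    (3,3)@(7, 7): e=[32,22,26] → █
    (4,3)@(9, 7): e=[48,18,14] → █
    (5,3)@(11, 7): e=[64,14,2] → █
    (6,3)@(13, 7): e=[80,10,-10] → ·
    (1,4)@(3, 9): e=[-16,54,42] → ·
    (2,4)@(5, 9): e=[0,50,30] → █  [on edge]
    (3,5)@(7, 11): e=[0,70,10] → █  [on edge]
  covered (12 px):
    · · · · · · · · ·
    · · · · · · · · ·
    █ █ █ · · · · · ·
    · █ █ █ █ █ · · ·
    · · █ █ █ · · · ·
    · · · █ · · · · ·
T3:
  2·area = 6  (B↔C swapped to make it positive)
  edge (8, 10)→(4, 7): d=(-4,-3) top-left  bias=+0
  edge (4, 7)→(2, 4): d=(-2,-3) top-left  bias=+0
  edge (2, 4)→(8, 10): d=(6,6) right/bottom  bias=-1
    (0,1)@(1, 3): e=[7,-1,0] → ·  [on edge]
    (1,2)@(3, 5): e=[5,1,0] → ·  [on edge]
    (2,3)@(5, 7): e=[3,3,0] → ·  [on edge]
    (3,4)@(7, 9): e=[1,5,0] → ·  [on edge]
    (4,5)@(9, 11): e=[-1,7,0] → ·  [on edge]
  covered (0 px):
    · · · · · · · · ·
    · · · · · · · · ·
    · · · · · · · · ·
    · · · · · · · · ·
    · · · · · · · · ·
    · · · · · · · · ·

Z-buffer (winner per pixel, '.' = empty):
  1 . . . . . . . .
  1 1 . . . . . . .
  2 2 2 1 . . . . .
  . 2 2 2 2 2 . . .
  . . 2 2 2 . . . .
  . . . 2 . . . . .

Answer: 2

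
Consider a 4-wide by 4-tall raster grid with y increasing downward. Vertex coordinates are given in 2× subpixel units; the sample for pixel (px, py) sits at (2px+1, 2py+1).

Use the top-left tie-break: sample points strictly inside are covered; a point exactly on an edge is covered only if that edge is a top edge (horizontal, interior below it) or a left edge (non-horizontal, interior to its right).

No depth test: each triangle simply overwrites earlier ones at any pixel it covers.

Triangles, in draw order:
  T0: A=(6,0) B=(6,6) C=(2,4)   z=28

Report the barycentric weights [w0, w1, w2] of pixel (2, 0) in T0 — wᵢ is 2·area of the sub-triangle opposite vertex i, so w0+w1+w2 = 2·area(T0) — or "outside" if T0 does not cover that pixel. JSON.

T0:
  2·area = 24
  edge (6, 0)→(6, 6): d=(0,6) right/bottom  bias=-1
  edge (6, 6)→(2, 4): d=(-4,-2) top-left  bias=+0
  edge (2, 4)→(6, 0): d=(4,-4) top-left  bias=+0
    (2,0)@(5, 1): e=[6,18,0] → #  [on edge]
    (3,0)@(7, 1): e=[-6,22,8] → ·
    (1,1)@(3, 3): e=[18,6,0] → #  [on edge]
    (3,1)@(7, 3): e=[-6,14,16] → ·
    (0,2)@(1, 5): e=[30,-6,0] → ·  [on edge]
    (1,2)@(3, 5): e=[18,-2,8] → ·
    (2,2)@(5, 5): e=[6,2,16] → #
    (3,2)@(7, 5): e=[-6,6,24] → ·
    (2,3)@(5, 7): e=[6,-6,24] → ·
  covered (4 px):
    · · # ·
    · # # ·
    · · # ·
    · · · ·

Answer: [18,0,6]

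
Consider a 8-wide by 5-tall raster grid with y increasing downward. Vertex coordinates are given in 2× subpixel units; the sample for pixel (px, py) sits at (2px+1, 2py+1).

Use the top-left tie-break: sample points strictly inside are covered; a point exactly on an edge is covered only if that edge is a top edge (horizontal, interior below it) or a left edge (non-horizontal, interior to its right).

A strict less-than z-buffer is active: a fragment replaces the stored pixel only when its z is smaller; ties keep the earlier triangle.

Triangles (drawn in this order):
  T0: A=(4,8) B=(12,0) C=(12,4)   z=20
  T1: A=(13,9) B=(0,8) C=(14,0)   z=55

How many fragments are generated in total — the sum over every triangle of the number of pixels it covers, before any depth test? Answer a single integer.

T0:
  2·area = 32
  edge (4, 8)→(12, 0): d=(8,-8) top-left  bias=+0
  edge (12, 0)→(12, 4): d=(0,4) right/bottom  bias=-1
  edge (12, 4)→(4, 8): d=(-8,4) right/bottom  bias=-1
    (5,0)@(11, 1): e=[0,4,28] → #  [on edge]
    (6,0)@(13, 1): e=[16,-4,20] → ·
    (4,1)@(9, 3): e=[0,12,20] → #  [on edge]
    (6,1)@(13, 3): e=[32,-4,4] → ·
    (3,2)@(7, 5): e=[0,20,12] → #  [on edge]
    (5,2)@(11, 5): e=[32,4,-4] → ·
    (2,3)@(5, 7): e=[0,28,4] → #  [on edge]
    (3,3)@(7, 7): e=[16,20,-4] → ·
    (4,3)@(9, 7): e=[32,12,-12] → ·
    (1,4)@(3, 9): e=[0,36,-4] → ·  [on edge]
    (2,4)@(5, 9): e=[16,28,-12] → ·
  covered (6 px):
    · · · · · # · ·
    · · · · # # · ·
    · · · # # · · ·
    · · # · · · · ·
    · · · · · · · ·
T1:
  2·area = 118
  edge (13, 9)→(0, 8): d=(-13,-1) top-left  bias=+0
  edge (0, 8)→(14, 0): d=(14,-8) top-left  bias=+0
  edge (14, 0)→(13, 9): d=(-1,9) right/bottom  bias=-1
    (6,0)@(13, 1): e=[104,6,8] → #
    (7,0)@(15, 1): e=[106,22,-10] → ·
    (4,1)@(9, 3): e=[74,2,42] → #
    (5,1)@(11, 3): e=[76,18,24] → #
    (7,1)@(15, 3): e=[80,50,-12] → ·
    (3,2)@(7, 5): e=[46,14,58] → #
    (7,2)@(15, 5): e=[54,78,-14] → ·
    (1,3)@(3, 7): e=[16,10,92] → #
    (2,3)@(5, 7): e=[18,26,74] → #
    (7,3)@(15, 7): e=[28,106,-16] → ·
    (1,4)@(3, 9): e=[-10,38,90] → ·
    (2,4)@(5, 9): e=[-8,54,72] → ·
    (6,4)@(13, 9): e=[0,118,0] → ·  [on edge]
  covered (14 px):
    · · · · · · # ·
    · · · · # # # ·
    · · · # # # # ·
    · # # # # # # ·
    · · · · · · · ·

Final: 20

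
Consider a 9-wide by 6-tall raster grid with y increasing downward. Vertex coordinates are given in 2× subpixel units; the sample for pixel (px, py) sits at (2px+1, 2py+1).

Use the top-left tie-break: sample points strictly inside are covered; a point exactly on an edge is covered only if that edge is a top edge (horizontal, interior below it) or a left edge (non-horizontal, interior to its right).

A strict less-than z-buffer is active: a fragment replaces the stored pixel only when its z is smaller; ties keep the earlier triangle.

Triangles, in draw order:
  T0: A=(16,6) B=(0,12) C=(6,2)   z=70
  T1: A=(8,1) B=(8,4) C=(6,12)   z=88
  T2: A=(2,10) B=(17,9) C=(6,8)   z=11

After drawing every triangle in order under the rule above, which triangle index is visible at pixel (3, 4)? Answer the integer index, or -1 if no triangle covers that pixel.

T0:
  2·area = 124
  edge (16, 6)→(0, 12): d=(-16,6) right/bottom  bias=-1
  edge (0, 12)→(6, 2): d=(6,-10) top-left  bias=+0
  edge (6, 2)→(16, 6): d=(10,4) right/bottom  bias=-1
    (3,1)@(7, 3): e=[102,16,6] → X
    (4,1)@(9, 3): e=[90,36,-2] → .
    (2,2)@(5, 5): e=[82,8,34] → X
    (4,2)@(9, 5): e=[58,48,18] → X
    (5,2)@(11, 5): e=[46,68,10] → X
    (6,2)@(13, 5): e=[34,88,2] → X
    (7,2)@(15, 5): e=[22,108,-6] → .
    (1,3)@(3, 7): e=[62,0,62] → X  [on edge]
    (7,3)@(15, 7): e=[-10,120,14] → .
    (1,4)@(3, 9): e=[30,12,82] → X
    (4,4)@(9, 9): e=[-6,72,58] → .
    (5,4)@(11, 9): e=[-18,92,50] → .
  covered (16 px):
    . . . . . . . . .
    . . . X . . . . .
    . . X X X X X . .
    . X X X X X X . .
    . X X X . . . . .
    X . . . . . . . .
T1:
  2·area = 6
  edge (8, 1)→(8, 4): d=(0,3) right/bottom  bias=-1
  edge (8, 4)→(6, 12): d=(-2,8) right/bottom  bias=-1
  edge (6, 12)→(8, 1): d=(2,-11) top-left  bias=+0
    (3,3)@(7, 7): e=[3,2,1] → X
    (4,3)@(9, 7): e=[-3,-14,23] → .
    (3,4)@(7, 9): e=[3,-2,5] → .
  covered (1 px):
    . . . . . . . . .
    . . . . . . . . .
    . . . . . . . . .
    . . . X . . . . .
    . . . . . . . . .
    . . . . . . . . .
T2:
  2·area = 26  (B↔C swapped to make it positive)
  edge (2, 10)→(6, 8): d=(4,-2) top-left  bias=+0
  edge (6, 8)→(17, 9): d=(11,1) right/bottom  bias=-1
  edge (17, 9)→(2, 10): d=(-15,1) right/bottom  bias=-1
    (2,4)@(5, 9): e=[2,12,12] → X
    (3,4)@(7, 9): e=[6,10,10] → X
    (4,4)@(9, 9): e=[10,8,8] → X
    (5,4)@(11, 9): e=[14,6,6] → X
    (6,4)@(13, 9): e=[18,4,4] → X
    (7,4)@(15, 9): e=[22,2,2] → X
    (8,4)@(17, 9): e=[26,0,0] → .  [on edge]
    (2,5)@(5, 11): e=[10,34,-18] → .
    (3,5)@(7, 11): e=[14,32,-20] → .
    (4,5)@(9, 11): e=[18,30,-22] → .
    (5,5)@(11, 11): e=[22,28,-24] → .
    (6,5)@(13, 11): e=[26,26,-26] → .
  covered (6 px):
    . . . . . . . . .
    . . . . . . . . .
    . . . . . . . . .
    . . . . . . . . .
    . . X X X X X X .
    . . . . . . . . .

Z-buffer (winner per pixel, '.' = empty):
  . . . . . . . . .
  . . . 0 . . . . .
  . . 0 0 0 0 0 . .
  . 0 0 0 0 0 0 . .
  . 0 2 2 2 2 2 2 .
  0 . . . . . . . .

Result: 2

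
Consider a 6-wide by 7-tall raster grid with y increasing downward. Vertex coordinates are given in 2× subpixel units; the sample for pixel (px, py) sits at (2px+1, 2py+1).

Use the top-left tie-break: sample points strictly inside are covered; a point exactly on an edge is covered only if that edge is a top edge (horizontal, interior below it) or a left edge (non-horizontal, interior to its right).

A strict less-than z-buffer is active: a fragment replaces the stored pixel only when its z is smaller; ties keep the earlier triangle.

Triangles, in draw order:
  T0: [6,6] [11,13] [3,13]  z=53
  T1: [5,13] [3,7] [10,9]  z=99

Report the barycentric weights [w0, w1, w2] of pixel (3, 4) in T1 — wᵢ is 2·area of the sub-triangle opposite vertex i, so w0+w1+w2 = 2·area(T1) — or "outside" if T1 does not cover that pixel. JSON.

T0:
  2·area = 56
  edge (6, 6)→(11, 13): d=(5,7) right/bottom  bias=-1
  edge (11, 13)→(3, 13): d=(-8,0) right/bottom  bias=-1
  edge (3, 13)→(6, 6): d=(3,-7) top-left  bias=+0
    (2,4)@(5, 9): e=[22,32,2] → #
    (3,4)@(7, 9): e=[8,32,16] → #
    (4,4)@(9, 9): e=[-6,32,30] → ·
    (2,5)@(5, 11): e=[32,16,8] → #
    (4,5)@(9, 11): e=[4,16,36] → #
    (5,5)@(11, 11): e=[-10,16,50] → ·
    (0,6)@(1, 13): e=[70,0,-14] → ·  [on edge]
    (1,6)@(3, 13): e=[56,0,0] → ·  [on edge]
    (2,6)@(5, 13): e=[42,0,14] → ·  [on edge]
    (3,6)@(7, 13): e=[28,0,28] → ·  [on edge]
    (4,6)@(9, 13): e=[14,0,42] → ·  [on edge]
    (5,6)@(11, 13): e=[0,0,56] → ·  [on edge]
  covered (5 px):
    · · · · · ·
    · · · · · ·
    · · · · · ·
    · · · · · ·
    · · # # · ·
    · · # # # ·
    · · · · · ·
T1:
  2·area = 38
  edge (5, 13)→(3, 7): d=(-2,-6) top-left  bias=+0
  edge (3, 7)→(10, 9): d=(7,2) right/bottom  bias=-1
  edge (10, 9)→(5, 13): d=(-5,4) right/bottom  bias=-1
    (0,0)@(1, 1): e=[0,-38,76] → ·  [on edge]
    (1,3)@(3, 7): e=[0,0,38] → ·  [on edge]
    (2,4)@(5, 9): e=[8,10,20] → #
    (3,4)@(7, 9): e=[20,6,12] → #
    (4,4)@(9, 9): e=[32,2,4] → #
    (5,4)@(11, 9): e=[44,-2,-4] → ·
    (2,5)@(5, 11): e=[4,24,10] → #
    (4,5)@(9, 11): e=[28,16,-6] → ·
    (2,6)@(5, 13): e=[0,38,0] → ·  [on edge]
    (3,6)@(7, 13): e=[12,34,-8] → ·
  covered (5 px):
    · · · · · ·
    · · · · · ·
    · · · · · ·
    · · · · · ·
    · · # # # ·
    · · # # · ·
    · · · · · ·

Final: [6,12,20]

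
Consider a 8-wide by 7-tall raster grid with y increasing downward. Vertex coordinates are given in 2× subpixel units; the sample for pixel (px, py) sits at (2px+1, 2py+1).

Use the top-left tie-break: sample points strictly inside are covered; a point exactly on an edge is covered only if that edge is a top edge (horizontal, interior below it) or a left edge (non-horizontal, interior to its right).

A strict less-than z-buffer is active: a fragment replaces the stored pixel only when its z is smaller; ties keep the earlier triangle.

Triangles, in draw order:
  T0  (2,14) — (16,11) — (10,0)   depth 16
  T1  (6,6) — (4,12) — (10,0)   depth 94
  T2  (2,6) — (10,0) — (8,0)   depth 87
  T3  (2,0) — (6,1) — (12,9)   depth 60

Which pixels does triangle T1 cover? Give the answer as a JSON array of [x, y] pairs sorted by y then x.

T0:
  2·area = 172  (B↔C swapped to make it positive)
  edge (2, 14)→(10, 0): d=(8,-14) top-left  bias=+0
  edge (10, 0)→(16, 11): d=(6,11) right/bottom  bias=-1
  edge (16, 11)→(2, 14): d=(-14,3) right/bottom  bias=-1
    (4,1)@(9, 3): e=[10,29,133] → █
    (5,1)@(11, 3): e=[38,7,127] → █
    (6,1)@(13, 3): e=[66,-15,121] → ·
    (4,2)@(9, 5): e=[26,41,105] → █
    (6,2)@(13, 5): e=[82,-3,93] → ·
    (3,3)@(7, 7): e=[14,75,83] → █
    (6,3)@(13, 7): e=[98,9,65] → █
    (7,3)@(15, 7): e=[126,-13,59] → ·
    (2,4)@(5, 9): e=[2,109,61] → █
    (7,4)@(15, 9): e=[142,-1,31] → ·
    (2,5)@(5, 11): e=[18,121,33] → █
    (7,5)@(15, 11): e=[158,11,3] → █
  covered (21 px):
    · · · · · · · ·
    · · · · █ █ · ·
    · · · · █ █ · ·
    · · · █ █ █ █ ·
    · · █ █ █ █ █ ·
    · · █ █ █ █ █ █
    · █ █ · · · · ·
T1:
  2·area = 12  (B↔C swapped to make it positive)
  edge (6, 6)→(10, 0): d=(4,-6) top-left  bias=+0
  edge (10, 0)→(4, 12): d=(-6,12) right/bottom  bias=-1
  edge (4, 12)→(6, 6): d=(2,-6) top-left  bias=+0
    (3,1)@(7, 3): e=[-6,18,0] → ·  [on edge]
    (3,2)@(7, 5): e=[2,6,4] → █
    (4,2)@(9, 5): e=[14,-18,16] → ·
    (3,3)@(7, 7): e=[10,-6,8] → ·
    (2,4)@(5, 9): e=[6,6,0] → █  [on edge]
    (3,4)@(7, 9): e=[18,-18,12] → ·
    (2,5)@(5, 11): e=[14,-6,4] → ·
  covered (2 px):
    · · · · · · · ·
    · · · · · · · ·
    · · · █ · · · ·
    · · · · · · · ·
    · · █ · · · · ·
    · · · · · · · ·
    · · · · · · · ·
T2:
  2·area = 12  (B↔C swapped to make it positive)
  edge (2, 6)→(8, 0): d=(6,-6) top-left  bias=+0
  edge (8, 0)→(10, 0): d=(2,0) top-left  bias=+0
  edge (10, 0)→(2, 6): d=(-8,6) right/bottom  bias=-1
    (3,0)@(7, 1): e=[0,2,10] → █  [on edge]
    (4,0)@(9, 1): e=[12,2,-2] → ·
    (2,1)@(5, 3): e=[0,6,6] → █  [on edge]
    (3,1)@(7, 3): e=[12,6,-6] → ·
    (1,2)@(3, 5): e=[0,10,2] → █  [on edge]
    (2,2)@(5, 5): e=[12,10,-10] → ·
    (0,3)@(1, 7): e=[0,14,-2] → ·  [on edge]
    (1,3)@(3, 7): e=[12,14,-14] → ·
  covered (3 px):
    · · · █ · · · ·
    · · █ · · · · ·
    · █ · · · · · ·
    · · · · · · · ·
    · · · · · · · ·
    · · · · · · · ·
    · · · · · · · ·
T3:
  2·area = 26
  edge (2, 0)→(6, 1): d=(4,1) right/bottom  bias=-1
  edge (6, 1)→(12, 9): d=(6,8) right/bottom  bias=-1
  edge (12, 9)→(2, 0): d=(-10,-9) top-left  bias=+0
    (2,0)@(5, 1): e=[1,8,17] → █
    (3,0)@(7, 1): e=[-1,-8,35] → ·
    (2,1)@(5, 3): e=[9,20,-3] → ·
    (3,1)@(7, 3): e=[7,4,15] → █
    (4,1)@(9, 3): e=[5,-12,33] → ·
    (3,2)@(7, 5): e=[15,16,-5] → ·
    (4,2)@(9, 5): e=[13,0,13] → ·  [on edge]
    (7,6)@(15, 13): e=[39,0,-13] → ·  [on edge]
  covered (2 px):
    · · █ · · · · ·
    · · · █ · · · ·
    · · · · · · · ·
    · · · · · · · ·
    · · · · · · · ·
    · · · · · · · ·
    · · · · · · · ·

Final: [[3,2],[2,4]]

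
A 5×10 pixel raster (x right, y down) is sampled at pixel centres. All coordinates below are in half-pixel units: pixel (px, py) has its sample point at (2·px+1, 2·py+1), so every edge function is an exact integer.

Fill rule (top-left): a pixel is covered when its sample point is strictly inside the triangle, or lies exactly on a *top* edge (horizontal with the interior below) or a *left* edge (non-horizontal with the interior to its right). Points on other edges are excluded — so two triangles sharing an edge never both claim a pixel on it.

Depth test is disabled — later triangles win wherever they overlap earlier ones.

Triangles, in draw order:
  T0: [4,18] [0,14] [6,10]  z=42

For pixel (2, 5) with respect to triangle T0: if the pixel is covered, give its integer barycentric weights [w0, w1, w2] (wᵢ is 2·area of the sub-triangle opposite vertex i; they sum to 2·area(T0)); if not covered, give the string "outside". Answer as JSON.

T0:
  2·area = 40
  edge (4, 18)→(0, 14): d=(-4,-4) top-left  bias=+0
  edge (0, 14)→(6, 10): d=(6,-4) top-left  bias=+0
  edge (6, 10)→(4, 18): d=(-2,8) right/bottom  bias=-1
    (2,5)@(5, 11): e=[32,2,6] → X
    (3,5)@(7, 11): e=[40,10,-10] → .
    (1,6)@(3, 13): e=[16,6,18] → X
    (3,6)@(7, 13): e=[32,22,-14] → .
    (0,7)@(1, 15): e=[0,10,30] → X  [on edge]
    (2,7)@(5, 15): e=[16,26,-2] → .
    (0,8)@(1, 17): e=[-8,22,26] → .
    (1,8)@(3, 17): e=[0,30,10] → X  [on edge]
    (2,8)@(5, 17): e=[8,38,-6] → .
    (1,9)@(3, 19): e=[-8,42,6] → .
    (2,9)@(5, 19): e=[0,50,-10] → .  [on edge]
  covered (6 px):
    . . . . .
    . . . . .
    . . . . .
    . . . . .
    . . . . .
    . . X . .
    . X X . .
    X X . . .
    . X . . .
    . . . . .

Final: [2,6,32]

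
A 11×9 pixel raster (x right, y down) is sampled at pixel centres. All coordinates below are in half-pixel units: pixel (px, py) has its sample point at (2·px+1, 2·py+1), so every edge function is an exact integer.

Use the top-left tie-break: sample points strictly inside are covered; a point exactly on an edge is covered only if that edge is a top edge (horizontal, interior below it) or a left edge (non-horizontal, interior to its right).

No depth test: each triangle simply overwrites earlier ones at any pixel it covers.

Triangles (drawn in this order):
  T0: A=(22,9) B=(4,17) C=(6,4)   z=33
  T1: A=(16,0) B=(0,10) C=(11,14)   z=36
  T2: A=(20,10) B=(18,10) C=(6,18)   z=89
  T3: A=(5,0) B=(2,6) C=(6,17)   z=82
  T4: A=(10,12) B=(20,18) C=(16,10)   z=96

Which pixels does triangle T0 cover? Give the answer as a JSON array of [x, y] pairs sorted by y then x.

T0:
  2·area = 218
  edge (22, 9)→(4, 17): d=(-18,8) right/bottom  bias=-1
  edge (4, 17)→(6, 4): d=(2,-13) top-left  bias=+0
  edge (6, 4)→(22, 9): d=(16,5) right/bottom  bias=-1
    (3,2)@(7, 5): e=[192,15,11] → X
    (4,2)@(9, 5): e=[176,41,1] → X
    (5,2)@(11, 5): e=[160,67,-9] → .
    (3,3)@(7, 7): e=[156,19,43] → X
    (5,3)@(11, 7): e=[124,71,23] → X
    (6,3)@(13, 7): e=[108,97,13] → X
    (7,3)@(15, 7): e=[92,123,3] → X
    (8,3)@(17, 7): e=[76,149,-7] → .
    (3,4)@(7, 9): e=[120,23,75] → X
    (8,4)@(17, 9): e=[40,153,25] → X
    (9,4)@(19, 9): e=[24,179,15] → X
    (10,4)@(21, 9): e=[8,205,5] → X
    (6,6)@(13, 13): e=[0,109,109] → .  [on edge]
  covered (28 px):
    . . . . . . . . . . .
    . . . . . . . . . . .
    . . . X X . . . . . .
    . . . X X X X X . . .
    . . . X X X X X X X X
    . . X X X X X X X . .
    . . X X X X . . . . .
    . . X X . . . . . . .
    . . . . . . . . . . .
T1:
  2·area = 174  (B↔C swapped to make it positive)
  edge (16, 0)→(11, 14): d=(-5,14) right/bottom  bias=-1
  edge (11, 14)→(0, 10): d=(-11,-4) top-left  bias=+0
  edge (0, 10)→(16, 0): d=(16,-10) top-left  bias=+0
    (7,0)@(15, 1): e=[9,159,6] → X
    (8,0)@(17, 1): e=[-19,167,26] → .
    (6,1)@(13, 3): e=[27,129,18] → X
    (7,1)@(15, 3): e=[-1,137,38] → .
    (4,2)@(9, 5): e=[73,91,10] → X
    (5,2)@(11, 5): e=[45,99,30] → X
    (7,2)@(15, 5): e=[-11,115,70] → .
    (2,3)@(5, 7): e=[119,53,2] → X
    (3,3)@(7, 7): e=[91,61,22] → X
    (7,3)@(15, 7): e=[-21,93,102] → .
    (1,4)@(3, 9): e=[137,23,14] → X
    (6,4)@(13, 9): e=[-3,63,114] → .
  covered (22 px):
    . . . . . . . X . . .
    . . . . . . X . . . .
    . . . . X X X . . . .
    . . X X X X X . . . .
    . X X X X X . . . . .
    . X X X X X . . . . .
    . . . . X X . . . . .
    . . . . . . . . . . .
    . . . . . . . . . . .
T2:
  2·area = 16  (B↔C swapped to make it positive)
  edge (20, 10)→(6, 18): d=(-14,8) right/bottom  bias=-1
  edge (6, 18)→(18, 10): d=(12,-8) top-left  bias=+0
  edge (18, 10)→(20, 10): d=(2,0) top-left  bias=+0
    (8,5)@(17, 11): e=[10,4,2] → X
    (9,5)@(19, 11): e=[-6,20,2] → .
    (8,6)@(17, 13): e=[-18,28,6] → .
    (5,7)@(11, 15): e=[2,4,10] → X
    (6,7)@(13, 15): e=[-14,20,10] → .
    (5,8)@(11, 17): e=[-26,28,14] → .
  covered (2 px):
    . . . . . . . . . . .
    . . . . . . . . . . .
    . . . . . . . . . . .
    . . . . . . . . . . .
    . . . . . . . . . . .
    . . . . . . . . X . .
    . . . . . . . . . . .
    . . . . . X . . . . .
    . . . . . . . . . . .
T3:
  2·area = 57  (B↔C swapped to make it positive)
  edge (5, 0)→(6, 17): d=(1,17) right/bottom  bias=-1
  edge (6, 17)→(2, 6): d=(-4,-11) top-left  bias=+0
  edge (2, 6)→(5, 0): d=(3,-6) top-left  bias=+0
    (2,0)@(5, 1): e=[1,53,3] → X
    (3,0)@(7, 1): e=[-33,75,15] → .
    (2,1)@(5, 3): e=[3,45,9] → X
    (3,1)@(7, 3): e=[-31,67,21] → .
    (1,2)@(3, 5): e=[39,15,3] → X
    (3,2)@(7, 5): e=[-29,59,27] → .
    (1,3)@(3, 7): e=[41,7,9] → X
    (3,3)@(7, 7): e=[-27,51,33] → .
    (1,4)@(3, 9): e=[43,-1,15] → .
    (2,4)@(5, 9): e=[9,21,27] → X
    (3,4)@(7, 9): e=[-25,43,39] → .
    (2,5)@(5, 11): e=[11,13,33] → X
  covered (9 px):
    . . X . . . . . . . .
    . . X . . . . . . . .
    . X X . . . . . . . .
    . X X . . . . . . . .
    . . X . . . . . . . .
    . . X . . . . . . . .
    . . X . . . . . . . .
    . . . . . . . . . . .
    . . . . . . . . . . .
T4:
  2·area = 56  (B↔C swapped to make it positive)
  edge (10, 12)→(16, 10): d=(6,-2) top-left  bias=+0
  edge (16, 10)→(20, 18): d=(4,8) right/bottom  bias=-1
  edge (20, 18)→(10, 12): d=(-10,-6) top-left  bias=+0
    (2,4)@(5, 9): e=[-28,84,0] → .  [on edge]
    (9,4)@(19, 9): e=[0,-28,84] → .  [on edge]
    (6,5)@(13, 11): e=[0,28,28] → X  [on edge]
    (7,5)@(15, 11): e=[4,12,40] → X
    (8,5)@(17, 11): e=[8,-4,52] → .
    (3,6)@(7, 13): e=[0,84,-28] → .  [on edge]
    (6,6)@(13, 13): e=[12,36,8] → X
    (8,6)@(17, 13): e=[20,4,32] → X
    (9,6)@(19, 13): e=[24,-12,44] → .
    (0,7)@(1, 15): e=[0,140,-84] → .  [on edge]
    (6,7)@(13, 15): e=[24,44,-12] → .
    (7,7)@(15, 15): e=[28,28,0] → X  [on edge]
  covered (8 px):
    . . . . . . . . . . .
    . . . . . . . . . . .
    . . . . . . . . . . .
    . . . . . . . . . . .
    . . . . . . . . . . .
    . . . . . . X X . . .
    . . . . . . X X X . .
    . . . . . . . X X . .
    . . . . . . . . . X .

Result: [[3,2],[4,2],[3,3],[4,3],[5,3],[6,3],[7,3],[3,4],[4,4],[5,4],[6,4],[7,4],[8,4],[9,4],[10,4],[2,5],[3,5],[4,5],[5,5],[6,5],[7,5],[8,5],[2,6],[3,6],[4,6],[5,6],[2,7],[3,7]]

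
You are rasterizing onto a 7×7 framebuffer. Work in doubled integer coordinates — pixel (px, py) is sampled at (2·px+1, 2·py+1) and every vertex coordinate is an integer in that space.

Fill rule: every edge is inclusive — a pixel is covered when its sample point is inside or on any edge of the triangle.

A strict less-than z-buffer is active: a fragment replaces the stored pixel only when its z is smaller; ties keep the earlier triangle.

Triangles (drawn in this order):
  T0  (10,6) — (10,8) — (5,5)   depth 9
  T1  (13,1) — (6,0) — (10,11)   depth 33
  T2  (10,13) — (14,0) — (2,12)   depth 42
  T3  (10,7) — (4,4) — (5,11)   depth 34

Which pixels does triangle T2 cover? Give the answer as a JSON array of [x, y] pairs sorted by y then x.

T0:
  2·area = 10
  edge (10, 6)→(10, 8): d=(0,2) inclusive
  edge (10, 8)→(5, 5): d=(-5,-3) inclusive
  edge (5, 5)→(10, 6): d=(5,1) inclusive
    (2,2)@(5, 5): e=[10,0,0] → █  [on edge]
    (3,2)@(7, 5): e=[6,6,-2] → ·
    (2,3)@(5, 7): e=[10,-10,10] → ·
    (4,3)@(9, 7): e=[2,2,6] → █
    (5,3)@(11, 7): e=[-2,8,4] → ·
    (4,4)@(9, 9): e=[2,-8,16] → ·
  covered (2 px):
    · · · · · · ·
    · · · · · · ·
    · · █ · · · ·
    · · · · █ · ·
    · · · · · · ·
    · · · · · · ·
    · · · · · · ·
T1:
  2·area = 73  (B↔C swapped to make it positive)
  edge (13, 1)→(10, 11): d=(-3,10) inclusive
  edge (10, 11)→(6, 0): d=(-4,-11) inclusive
  edge (6, 0)→(13, 1): d=(7,1) inclusive
    (3,0)@(7, 1): e=[60,7,6] → █
    (4,0)@(9, 1): e=[40,29,4] → █
    (5,0)@(11, 1): e=[20,51,2] → █
    (6,0)@(13, 1): e=[0,73,0] → █  [on edge]
    (3,1)@(7, 3): e=[54,-1,20] → ·
    (4,1)@(9, 3): e=[34,21,18] → █
    (6,1)@(13, 3): e=[-6,65,14] → ·
    (4,2)@(9, 5): e=[28,13,32] → █
    (6,2)@(13, 5): e=[-12,57,28] → ·
    (4,3)@(9, 7): e=[22,5,46] → █
    (6,3)@(13, 7): e=[-18,49,42] → ·
    (4,4)@(9, 9): e=[16,-3,60] → ·
  covered (10 px):
    · · · █ █ █ █
    · · · · █ █ ·
    · · · · █ █ ·
    · · · · █ █ ·
    · · · · · · ·
    · · · · · · ·
    · · · · · · ·
T2:
  2·area = 108  (B↔C swapped to make it positive)
  edge (10, 13)→(2, 12): d=(-8,-1) inclusive
  edge (2, 12)→(14, 0): d=(12,-12) inclusive
  edge (14, 0)→(10, 13): d=(-4,13) inclusive
    (6,0)@(13, 1): e=[99,0,9] → █  [on edge]
    (5,1)@(11, 3): e=[81,0,27] → █  [on edge]
    (4,2)@(9, 5): e=[63,0,45] → █  [on edge]
    (6,2)@(13, 5): e=[67,48,-7] → ·
    (3,3)@(7, 7): e=[45,0,63] → █  [on edge]
    (6,3)@(13, 7): e=[51,72,-15] → ·
    (2,4)@(5, 9): e=[27,0,81] → █  [on edge]
    (6,4)@(13, 9): e=[35,96,-23] → ·
    (1,5)@(3, 11): e=[9,0,99] → █  [on edge]
    (5,5)@(11, 11): e=[17,96,-5] → ·
    (0,6)@(1, 13): e=[-9,0,117] → ·  [on edge]
    (1,6)@(3, 13): e=[-7,24,91] → ·
  covered (16 px):
    · · · · · · █
    · · · · · █ █
    · · · · █ █ ·
    · · · █ █ █ ·
    · · █ █ █ █ ·
    · █ █ █ █ · ·
    · · · · · · ·
T3:
  2·area = 39  (B↔C swapped to make it positive)
  edge (10, 7)→(5, 11): d=(-5,4) inclusive
  edge (5, 11)→(4, 4): d=(-1,-7) inclusive
  edge (4, 4)→(10, 7): d=(6,3) inclusive
    (2,2)@(5, 5): e=[30,6,3] → █
    (3,2)@(7, 5): e=[22,20,-3] → ·
    (2,3)@(5, 7): e=[20,4,15] → █
    (3,3)@(7, 7): e=[12,18,9] → █
    (4,3)@(9, 7): e=[4,32,3] → █
    (5,3)@(11, 7): e=[-4,46,-3] → ·
    (2,4)@(5, 9): e=[10,2,27] → █
    (4,4)@(9, 9): e=[-6,30,15] → ·
    (2,5)@(5, 11): e=[0,0,39] → █  [on edge]
    (3,5)@(7, 11): e=[-8,14,33] → ·
    (2,6)@(5, 13): e=[-10,-2,51] → ·
  covered (7 px):
    · · · · · · ·
    · · · · · · ·
    · · █ · · · ·
    · · █ █ █ · ·
    · · █ █ · · ·
    · · █ · · · ·
    · · · · · · ·

Result: [[6,0],[5,1],[6,1],[4,2],[5,2],[3,3],[4,3],[5,3],[2,4],[3,4],[4,4],[5,4],[1,5],[2,5],[3,5],[4,5]]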